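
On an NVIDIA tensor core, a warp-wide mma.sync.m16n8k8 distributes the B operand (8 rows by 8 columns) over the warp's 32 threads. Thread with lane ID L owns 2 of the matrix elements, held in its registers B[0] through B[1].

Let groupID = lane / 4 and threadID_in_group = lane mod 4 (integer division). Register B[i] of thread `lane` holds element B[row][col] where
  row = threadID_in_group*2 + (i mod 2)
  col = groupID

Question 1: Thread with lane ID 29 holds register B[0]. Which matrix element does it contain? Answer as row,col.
2,7

L=29->gid=29>>2=7, tid=29&3=1
[0]->row 1·2+0=2  col gid=7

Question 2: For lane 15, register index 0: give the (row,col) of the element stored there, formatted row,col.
15: g=3,t=3
[0] (3*2+0,3) = (6,3)

6,3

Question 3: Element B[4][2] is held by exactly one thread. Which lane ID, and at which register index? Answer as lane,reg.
c=2⇒gr=2  r=4⇒th=2,odd=0
L=2*4+2=10  i=0=0

10,0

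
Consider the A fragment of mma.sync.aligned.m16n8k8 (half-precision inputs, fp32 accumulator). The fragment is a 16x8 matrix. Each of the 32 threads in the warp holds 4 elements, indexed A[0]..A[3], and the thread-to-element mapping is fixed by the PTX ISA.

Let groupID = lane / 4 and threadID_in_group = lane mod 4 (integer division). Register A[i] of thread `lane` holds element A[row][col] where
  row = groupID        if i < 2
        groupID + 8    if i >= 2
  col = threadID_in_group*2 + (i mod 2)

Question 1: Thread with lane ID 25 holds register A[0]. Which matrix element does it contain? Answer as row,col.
lane 25: G=6 (25/4), T=1 (25%4)
i=0: r=6+0=6, c=1*2+0=2

6,2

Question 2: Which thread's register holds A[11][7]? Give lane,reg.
15,3

r=11->g=3,rb=1  c=7->t=3,b0=1
L=3*4+3=15  i=1*2+1=3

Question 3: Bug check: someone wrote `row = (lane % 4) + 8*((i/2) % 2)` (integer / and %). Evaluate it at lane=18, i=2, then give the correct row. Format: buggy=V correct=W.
buggy=10 correct=12

`(lane % 4) + 8*((i/2) % 2)`[18,2]⇒10
lane 18⇒18/4=4, 18 mod 4=2
i=2  r:4+8⇒12  c:2·2+0⇒4
row: 10 vs 12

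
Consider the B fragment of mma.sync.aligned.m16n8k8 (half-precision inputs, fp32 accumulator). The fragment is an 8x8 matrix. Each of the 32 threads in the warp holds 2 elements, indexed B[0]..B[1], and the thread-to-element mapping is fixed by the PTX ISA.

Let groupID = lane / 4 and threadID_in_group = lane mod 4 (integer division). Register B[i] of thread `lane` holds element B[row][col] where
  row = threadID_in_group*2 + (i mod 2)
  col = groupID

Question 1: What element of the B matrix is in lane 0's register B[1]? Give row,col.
1,0

L=0⇒gr=0>>2=0, th=0&3=0
[1]⇒row 0·2+1=1  col gr=0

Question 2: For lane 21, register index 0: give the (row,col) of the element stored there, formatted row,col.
21: gr=5,th=1
[0] (1*2+0,5) = (2,5)

2,5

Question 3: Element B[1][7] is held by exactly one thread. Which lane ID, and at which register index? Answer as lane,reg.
c: 7->gid=7  r: 1->tid=0,i&1=1
L=7*4+0=28  i=1=1

28,1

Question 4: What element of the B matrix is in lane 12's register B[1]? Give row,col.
1,3

12: g=3,t=0
[1] (0*2+1,3) = (1,3)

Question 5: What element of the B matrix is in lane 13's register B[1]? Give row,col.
3,3

lane 13->13/4=3, 13 mod 4=1
i=1  r:2·1+1->3  c:3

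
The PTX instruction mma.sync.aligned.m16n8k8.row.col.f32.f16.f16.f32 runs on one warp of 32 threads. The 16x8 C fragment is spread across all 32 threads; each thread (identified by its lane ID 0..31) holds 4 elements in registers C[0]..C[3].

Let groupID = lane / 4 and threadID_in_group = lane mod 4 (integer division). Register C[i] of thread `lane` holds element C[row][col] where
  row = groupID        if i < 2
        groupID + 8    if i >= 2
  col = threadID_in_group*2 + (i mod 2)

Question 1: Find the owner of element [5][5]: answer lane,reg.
22,1

r:5=>grp=5,rB=0  c:5=>tig=2,lo=1
L=5*4+2=22  i=0*2+1=1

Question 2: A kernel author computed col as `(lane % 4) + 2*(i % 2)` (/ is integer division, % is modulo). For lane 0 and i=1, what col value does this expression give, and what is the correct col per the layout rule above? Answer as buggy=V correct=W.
buggy=2 correct=1

`(lane % 4) + 2*(i % 2)`[0,1]→2
L=0→G=0>>2=0, T=0&3=0
[1]→row 0+0=0  col 0·2+1=1
col: 2 vs 1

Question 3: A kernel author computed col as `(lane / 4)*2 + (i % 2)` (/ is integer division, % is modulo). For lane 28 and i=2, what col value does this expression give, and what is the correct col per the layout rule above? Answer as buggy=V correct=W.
`(lane / 4)*2 + (i % 2)`[28,2]=>14
28: grp=7,tig=0
[2] (7+8,0*2+0) = (15,0)
col: 14 vs 0

buggy=14 correct=0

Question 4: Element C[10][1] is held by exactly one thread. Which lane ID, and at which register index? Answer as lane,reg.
r: 10->gid=2,r8=1  c: 1->tid=0,i&1=1
L=2*4+0=8  i=1*2+1=3

8,3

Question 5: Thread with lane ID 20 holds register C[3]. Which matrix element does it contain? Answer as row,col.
13,1

20: g=5,t=0
[3] (5+8,0*2+1) = (13,1)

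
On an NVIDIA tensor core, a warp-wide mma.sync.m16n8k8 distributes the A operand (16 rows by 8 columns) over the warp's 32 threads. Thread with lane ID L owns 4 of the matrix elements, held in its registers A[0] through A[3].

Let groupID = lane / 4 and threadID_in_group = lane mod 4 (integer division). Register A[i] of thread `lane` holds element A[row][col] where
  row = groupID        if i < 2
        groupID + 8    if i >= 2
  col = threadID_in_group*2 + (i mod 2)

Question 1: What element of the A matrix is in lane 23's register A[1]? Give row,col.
L=23->gid=23>>2=5, tid=23&3=3
[1]->row 5+0=5  col 3·2+1=7

5,7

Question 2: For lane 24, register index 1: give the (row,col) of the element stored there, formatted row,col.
6,1

24: gr=6,th=0
[1] (6+0,0*2+1) = (6,1)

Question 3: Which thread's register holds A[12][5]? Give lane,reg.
18,3

r=12→G=4,rhi=1  c=5→T=2,p=1
L=4*4+2=18  i=1*2+1=3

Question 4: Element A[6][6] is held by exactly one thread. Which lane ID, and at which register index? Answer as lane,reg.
r=6->g=6,rb=0  c=6->t=3,b0=0
L=6*4+3=27  i=0*2+0=0

27,0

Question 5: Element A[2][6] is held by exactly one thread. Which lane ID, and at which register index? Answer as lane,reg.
r: 2->gid=2,r8=0  c: 6->tid=3,i&1=0
L=2*4+3=11  i=0*2+0=0

11,0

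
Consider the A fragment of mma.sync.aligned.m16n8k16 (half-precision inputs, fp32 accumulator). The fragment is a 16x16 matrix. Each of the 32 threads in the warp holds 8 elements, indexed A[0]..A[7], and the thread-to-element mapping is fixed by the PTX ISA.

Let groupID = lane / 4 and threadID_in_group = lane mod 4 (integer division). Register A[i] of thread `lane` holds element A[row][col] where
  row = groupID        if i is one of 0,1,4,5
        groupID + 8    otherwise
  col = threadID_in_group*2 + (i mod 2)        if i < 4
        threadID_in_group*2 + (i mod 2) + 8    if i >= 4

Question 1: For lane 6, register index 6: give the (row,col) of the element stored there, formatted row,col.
9,12

lane 6: grp=1 (6/4), tig=2 (6%4)
i=6: r=1+8=9, c=2*2+0+8=12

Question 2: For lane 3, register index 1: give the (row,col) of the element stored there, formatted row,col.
0,7

L=3⇒gr=3>>2=0, th=3&3=3
[1]⇒row 0+0=0  col 3·2+1+0=7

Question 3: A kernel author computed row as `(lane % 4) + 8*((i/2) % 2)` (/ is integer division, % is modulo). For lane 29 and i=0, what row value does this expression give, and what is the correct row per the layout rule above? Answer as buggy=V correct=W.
buggy=1 correct=7

`(lane % 4) + 8*((i/2) % 2)`[29,0]⇒1
lane 29⇒29/4=7, 29 mod 4=1
i=0  r:7+0⇒7  c:2·1+0+0⇒2
row: 1 vs 7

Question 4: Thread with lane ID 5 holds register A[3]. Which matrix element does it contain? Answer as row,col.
9,3

5: grp=1,tig=1
[3] (1+8,1*2+1+0) = (9,3)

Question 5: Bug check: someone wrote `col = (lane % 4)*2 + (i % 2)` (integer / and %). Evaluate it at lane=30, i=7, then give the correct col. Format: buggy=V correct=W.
buggy=5 correct=13

`(lane % 4)*2 + (i % 2)`[30,7]→5
30: G=7,T=2
[7] (7+8,2*2+1+8) = (15,13)
col: 5 vs 13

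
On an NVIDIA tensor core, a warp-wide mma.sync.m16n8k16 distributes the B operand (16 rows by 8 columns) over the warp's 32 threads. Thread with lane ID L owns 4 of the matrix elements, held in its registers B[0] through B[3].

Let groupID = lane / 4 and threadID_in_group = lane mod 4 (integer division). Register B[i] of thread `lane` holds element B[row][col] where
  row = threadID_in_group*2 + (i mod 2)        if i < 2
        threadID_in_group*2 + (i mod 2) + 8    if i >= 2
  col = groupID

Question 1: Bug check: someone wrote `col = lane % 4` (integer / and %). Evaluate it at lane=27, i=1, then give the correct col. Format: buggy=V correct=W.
`lane % 4`[27,1]->3
27: g=6,t=3
[1] (3*2+1+0,6) = (7,6)
col: 3 vs 6

buggy=3 correct=6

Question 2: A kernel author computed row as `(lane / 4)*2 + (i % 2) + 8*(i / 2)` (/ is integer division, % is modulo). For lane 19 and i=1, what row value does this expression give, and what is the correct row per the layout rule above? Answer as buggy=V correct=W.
`(lane / 4)*2 + (i % 2) + 8*(i / 2)`[19,1]=>9
lane 19: grp=4 (19/4), tig=3 (19%4)
i=1: r=3*2+1+0=7, c=grp=4
row: 9 vs 7

buggy=9 correct=7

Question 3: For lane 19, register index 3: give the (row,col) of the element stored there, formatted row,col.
15,4

lane 19: G=4 (19/4), T=3 (19%4)
i=3: r=3*2+1+8=15, c=G=4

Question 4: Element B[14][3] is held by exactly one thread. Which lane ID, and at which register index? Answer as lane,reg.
c=3⇒gr=3  r=14⇒Rb=1,th=3,odd=0
L=3*4+3=15  i=1*2+0=2

15,2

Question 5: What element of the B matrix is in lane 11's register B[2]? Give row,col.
14,2

lane 11: gid=2 (11/4), tid=3 (11%4)
i=2: r=3*2+0+8=14, c=gid=2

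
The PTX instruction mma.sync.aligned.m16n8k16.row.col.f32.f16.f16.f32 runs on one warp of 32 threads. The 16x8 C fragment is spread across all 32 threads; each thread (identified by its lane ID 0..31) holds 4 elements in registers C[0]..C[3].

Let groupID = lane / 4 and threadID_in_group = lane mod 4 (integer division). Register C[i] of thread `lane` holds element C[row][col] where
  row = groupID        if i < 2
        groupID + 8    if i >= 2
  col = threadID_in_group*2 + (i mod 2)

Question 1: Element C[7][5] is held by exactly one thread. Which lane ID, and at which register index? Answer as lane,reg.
r:7=>grp=7,rB=0  c:5=>tig=2,lo=1
L=7*4+2=30  i=0*2+1=1

30,1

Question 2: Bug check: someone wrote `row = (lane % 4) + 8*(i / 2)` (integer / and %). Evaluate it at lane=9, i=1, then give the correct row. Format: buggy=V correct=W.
buggy=1 correct=2

`(lane % 4) + 8*(i / 2)`[9,1]=>1
lane 9: grp=2 (9/4), tig=1 (9%4)
i=1: r=2+0=2, c=1*2+1=3
row: 1 vs 2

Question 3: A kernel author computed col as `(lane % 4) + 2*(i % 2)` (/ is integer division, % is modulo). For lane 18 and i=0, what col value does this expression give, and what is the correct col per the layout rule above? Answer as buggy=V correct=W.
`(lane % 4) + 2*(i % 2)`[18,0]⇒2
lane 18⇒18/4=4, 18 mod 4=2
i=0  r:4+0⇒4  c:2·2+0⇒4
col: 2 vs 4

buggy=2 correct=4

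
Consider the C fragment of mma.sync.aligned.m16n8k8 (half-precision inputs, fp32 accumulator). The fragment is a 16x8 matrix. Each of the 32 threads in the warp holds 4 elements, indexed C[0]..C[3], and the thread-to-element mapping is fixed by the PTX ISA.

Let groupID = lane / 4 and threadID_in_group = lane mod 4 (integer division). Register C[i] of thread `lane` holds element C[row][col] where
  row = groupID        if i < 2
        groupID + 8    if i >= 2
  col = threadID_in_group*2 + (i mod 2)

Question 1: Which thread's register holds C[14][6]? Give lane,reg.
r=14⇒gr=6,Rb=1  c=6⇒th=3,odd=0
L=6*4+3=27  i=1*2+0=2

27,2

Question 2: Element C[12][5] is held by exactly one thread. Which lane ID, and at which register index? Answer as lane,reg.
r: 12->gid=4,r8=1  c: 5->tid=2,i&1=1
L=4*4+2=18  i=1*2+1=3

18,3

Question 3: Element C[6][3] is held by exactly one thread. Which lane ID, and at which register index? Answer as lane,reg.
r=6→G=6,rhi=0  c=3→T=1,p=1
L=6*4+1=25  i=0*2+1=1

25,1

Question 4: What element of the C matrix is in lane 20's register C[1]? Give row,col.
20: grp=5,tig=0
[1] (5+0,0*2+1) = (5,1)

5,1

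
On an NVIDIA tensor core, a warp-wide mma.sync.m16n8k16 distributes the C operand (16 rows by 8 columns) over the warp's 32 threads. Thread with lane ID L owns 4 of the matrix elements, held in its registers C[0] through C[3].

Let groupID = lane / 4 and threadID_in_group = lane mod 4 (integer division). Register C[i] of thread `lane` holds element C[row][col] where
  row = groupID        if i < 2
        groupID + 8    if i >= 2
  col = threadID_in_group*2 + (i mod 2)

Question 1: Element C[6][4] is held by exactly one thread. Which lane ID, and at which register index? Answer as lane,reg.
r=6→G=6,rhi=0  c=4→T=2,p=0
L=6*4+2=26  i=0*2+0=0

26,0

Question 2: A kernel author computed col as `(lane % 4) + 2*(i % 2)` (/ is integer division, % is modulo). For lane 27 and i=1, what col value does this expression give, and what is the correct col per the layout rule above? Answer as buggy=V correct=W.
buggy=5 correct=7

`(lane % 4) + 2*(i % 2)`[27,1]->5
lane 27: gid=6 (27/4), tid=3 (27%4)
i=1: r=6+0=6, c=3*2+1=7
col: 5 vs 7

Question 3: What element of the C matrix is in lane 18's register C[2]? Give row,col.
18: G=4,T=2
[2] (4+8,2*2+0) = (12,4)

12,4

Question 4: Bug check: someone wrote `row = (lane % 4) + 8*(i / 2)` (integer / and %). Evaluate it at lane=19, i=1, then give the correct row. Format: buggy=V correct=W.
`(lane % 4) + 8*(i / 2)`[19,1]->3
L=19->g=19>>2=4, t=19&3=3
[1]->row 4+0=4  col 3·2+1=7
row: 3 vs 4

buggy=3 correct=4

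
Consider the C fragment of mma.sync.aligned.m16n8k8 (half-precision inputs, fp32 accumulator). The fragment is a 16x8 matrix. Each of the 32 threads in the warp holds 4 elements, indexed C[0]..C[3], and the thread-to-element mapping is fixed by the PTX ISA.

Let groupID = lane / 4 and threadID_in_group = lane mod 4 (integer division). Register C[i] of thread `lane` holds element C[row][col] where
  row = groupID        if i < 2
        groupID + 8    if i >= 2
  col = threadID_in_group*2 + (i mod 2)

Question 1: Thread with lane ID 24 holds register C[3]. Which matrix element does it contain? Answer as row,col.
14,1

L=24->g=24>>2=6, t=24&3=0
[3]->row 6+8=14  col 0·2+1=1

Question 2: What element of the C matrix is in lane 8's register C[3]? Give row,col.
10,1

lane 8→8/4=2, 8 mod 4=0
i=3  r:2+8→10  c:2·0+1→1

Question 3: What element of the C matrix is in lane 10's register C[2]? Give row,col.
lane 10→10/4=2, 10 mod 4=2
i=2  r:2+8→10  c:2·2+0→4

10,4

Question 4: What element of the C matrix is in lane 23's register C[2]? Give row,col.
13,6

lane 23: G=5 (23/4), T=3 (23%4)
i=2: r=5+8=13, c=3*2+0=6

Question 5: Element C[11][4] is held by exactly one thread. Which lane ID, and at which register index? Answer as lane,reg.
r=11→G=3,rhi=1  c=4→T=2,p=0
L=3*4+2=14  i=1*2+0=2

14,2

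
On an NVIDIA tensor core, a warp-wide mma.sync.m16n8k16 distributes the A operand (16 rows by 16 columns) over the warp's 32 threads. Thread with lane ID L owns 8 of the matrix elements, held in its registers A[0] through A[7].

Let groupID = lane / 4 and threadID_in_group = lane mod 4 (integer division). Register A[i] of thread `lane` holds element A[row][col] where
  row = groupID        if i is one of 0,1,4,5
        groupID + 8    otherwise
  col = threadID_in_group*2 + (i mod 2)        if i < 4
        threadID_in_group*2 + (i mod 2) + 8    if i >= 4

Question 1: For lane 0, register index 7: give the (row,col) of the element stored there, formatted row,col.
8,9

lane 0->0/4=0, 0 mod 4=0
i=7  r:0+8->8  c:2·0+1+8->9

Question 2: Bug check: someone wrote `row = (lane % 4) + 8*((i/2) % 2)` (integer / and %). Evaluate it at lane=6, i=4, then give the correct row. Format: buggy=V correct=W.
buggy=2 correct=1

`(lane % 4) + 8*((i/2) % 2)`[6,4]=>2
lane 6: grp=1 (6/4), tig=2 (6%4)
i=4: r=1+0=1, c=2*2+0+8=12
row: 2 vs 1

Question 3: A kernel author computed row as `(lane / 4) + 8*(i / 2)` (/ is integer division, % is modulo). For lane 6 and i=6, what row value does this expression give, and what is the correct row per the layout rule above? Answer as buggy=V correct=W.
buggy=25 correct=9

`(lane / 4) + 8*(i / 2)`[6,6]->25
lane 6->6/4=1, 6 mod 4=2
i=6  r:1+8->9  c:2·2+0+8->12
row: 25 vs 9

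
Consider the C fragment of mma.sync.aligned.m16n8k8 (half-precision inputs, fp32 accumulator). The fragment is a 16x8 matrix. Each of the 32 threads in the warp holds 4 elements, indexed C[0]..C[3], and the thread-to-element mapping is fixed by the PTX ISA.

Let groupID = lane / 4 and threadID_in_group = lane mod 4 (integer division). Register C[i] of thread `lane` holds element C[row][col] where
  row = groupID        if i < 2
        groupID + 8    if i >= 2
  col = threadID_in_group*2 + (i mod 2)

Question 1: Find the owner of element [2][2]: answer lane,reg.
9,0

r=2→G=2,rhi=0  c=2→T=1,p=0
L=2*4+1=9  i=0*2+0=0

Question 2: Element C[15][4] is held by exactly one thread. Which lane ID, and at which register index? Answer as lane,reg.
r=15⇒gr=7,Rb=1  c=4⇒th=2,odd=0
L=7*4+2=30  i=1*2+0=2

30,2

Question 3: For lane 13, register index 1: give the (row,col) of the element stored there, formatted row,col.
3,3

lane 13: G=3 (13/4), T=1 (13%4)
i=1: r=3+0=3, c=1*2+1=3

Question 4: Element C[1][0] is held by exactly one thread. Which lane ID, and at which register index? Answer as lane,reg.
r:1=>grp=1,rB=0  c:0=>tig=0,lo=0
L=1*4+0=4  i=0*2+0=0

4,0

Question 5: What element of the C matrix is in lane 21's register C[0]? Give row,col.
lane 21=>21/4=5, 21 mod 4=1
i=0  r:5+0=>5  c:2·1+0=>2

5,2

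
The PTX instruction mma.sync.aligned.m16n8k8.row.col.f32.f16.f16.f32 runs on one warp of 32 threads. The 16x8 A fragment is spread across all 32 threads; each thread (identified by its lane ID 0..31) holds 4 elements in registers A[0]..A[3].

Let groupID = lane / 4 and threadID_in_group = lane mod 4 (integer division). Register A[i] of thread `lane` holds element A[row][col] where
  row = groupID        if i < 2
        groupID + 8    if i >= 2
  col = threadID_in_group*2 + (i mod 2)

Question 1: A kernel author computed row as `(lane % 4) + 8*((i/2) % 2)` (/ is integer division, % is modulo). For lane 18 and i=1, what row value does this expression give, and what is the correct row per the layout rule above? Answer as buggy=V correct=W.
buggy=2 correct=4

`(lane % 4) + 8*((i/2) % 2)`[18,1]->2
lane 18->18/4=4, 18 mod 4=2
i=1  r:4+0->4  c:2·2+1->5
row: 2 vs 4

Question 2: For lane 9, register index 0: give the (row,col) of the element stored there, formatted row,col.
2,2

lane 9->9/4=2, 9 mod 4=1
i=0  r:2+0->2  c:2·1+0->2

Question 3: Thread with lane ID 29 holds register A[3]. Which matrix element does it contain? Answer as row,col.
15,3

lane 29: g=7 (29/4), t=1 (29%4)
i=3: r=7+8=15, c=1*2+1=3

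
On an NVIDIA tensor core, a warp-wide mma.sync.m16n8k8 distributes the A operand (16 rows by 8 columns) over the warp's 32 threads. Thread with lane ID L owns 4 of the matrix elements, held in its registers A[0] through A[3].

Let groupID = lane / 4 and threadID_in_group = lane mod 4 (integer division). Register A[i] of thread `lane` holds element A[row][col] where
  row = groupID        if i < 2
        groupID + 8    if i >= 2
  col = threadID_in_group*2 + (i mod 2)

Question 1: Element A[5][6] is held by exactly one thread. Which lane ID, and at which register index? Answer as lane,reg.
r=5⇒gr=5,Rb=0  c=6⇒th=3,odd=0
L=5*4+3=23  i=0*2+0=0

23,0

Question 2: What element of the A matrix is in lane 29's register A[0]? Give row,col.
7,2

lane 29->29/4=7, 29 mod 4=1
i=0  r:7+0->7  c:2·1+0->2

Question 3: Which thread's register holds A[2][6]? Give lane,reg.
11,0

r=2⇒gr=2,Rb=0  c=6⇒th=3,odd=0
L=2*4+3=11  i=0*2+0=0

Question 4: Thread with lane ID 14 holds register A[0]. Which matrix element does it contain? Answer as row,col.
L=14->g=14>>2=3, t=14&3=2
[0]->row 3+0=3  col 2·2+0=4

3,4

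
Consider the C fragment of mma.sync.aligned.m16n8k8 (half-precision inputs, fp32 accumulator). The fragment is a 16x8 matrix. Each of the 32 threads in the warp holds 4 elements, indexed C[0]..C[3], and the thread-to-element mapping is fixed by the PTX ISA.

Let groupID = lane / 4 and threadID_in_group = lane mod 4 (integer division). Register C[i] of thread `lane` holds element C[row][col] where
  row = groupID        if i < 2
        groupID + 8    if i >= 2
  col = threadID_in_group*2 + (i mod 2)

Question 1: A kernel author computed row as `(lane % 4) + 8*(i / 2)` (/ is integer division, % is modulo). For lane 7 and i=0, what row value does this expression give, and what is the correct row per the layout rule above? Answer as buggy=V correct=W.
buggy=3 correct=1

`(lane % 4) + 8*(i / 2)`[7,0]=>3
lane 7=>7/4=1, 7 mod 4=3
i=0  r:1+0=>1  c:2·3+0=>6
row: 3 vs 1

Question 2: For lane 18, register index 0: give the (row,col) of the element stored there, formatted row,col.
lane 18->18/4=4, 18 mod 4=2
i=0  r:4+0->4  c:2·2+0->4

4,4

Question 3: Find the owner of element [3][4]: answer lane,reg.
14,0

r=3⇒gr=3,Rb=0  c=4⇒th=2,odd=0
L=3*4+2=14  i=0*2+0=0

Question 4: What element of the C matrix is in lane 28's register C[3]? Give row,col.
15,1

lane 28->28/4=7, 28 mod 4=0
i=3  r:7+8->15  c:2·0+1->1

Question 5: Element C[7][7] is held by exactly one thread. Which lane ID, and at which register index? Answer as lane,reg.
31,1

r=7⇒gr=7,Rb=0  c=7⇒th=3,odd=1
L=7*4+3=31  i=0*2+1=1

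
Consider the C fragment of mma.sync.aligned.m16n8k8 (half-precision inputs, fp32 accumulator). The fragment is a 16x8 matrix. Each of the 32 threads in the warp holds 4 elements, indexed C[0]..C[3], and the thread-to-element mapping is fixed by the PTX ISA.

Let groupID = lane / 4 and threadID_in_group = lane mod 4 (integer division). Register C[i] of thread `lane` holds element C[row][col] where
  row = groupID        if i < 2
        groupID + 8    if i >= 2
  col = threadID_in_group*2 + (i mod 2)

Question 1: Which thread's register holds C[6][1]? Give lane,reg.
24,1

r:6=>grp=6,rB=0  c:1=>tig=0,lo=1
L=6*4+0=24  i=0*2+1=1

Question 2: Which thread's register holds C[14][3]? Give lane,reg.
25,3

r: 14->gid=6,r8=1  c: 3->tid=1,i&1=1
L=6*4+1=25  i=1*2+1=3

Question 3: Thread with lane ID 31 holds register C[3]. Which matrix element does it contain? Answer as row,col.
lane 31: gr=7 (31/4), th=3 (31%4)
i=3: r=7+8=15, c=3*2+1=7

15,7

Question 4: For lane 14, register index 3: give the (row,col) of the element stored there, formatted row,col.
lane 14⇒14/4=3, 14 mod 4=2
i=3  r:3+8⇒11  c:2·2+1⇒5

11,5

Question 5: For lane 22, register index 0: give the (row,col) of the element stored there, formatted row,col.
5,4

L=22⇒gr=22>>2=5, th=22&3=2
[0]⇒row 5+0=5  col 2·2+0=4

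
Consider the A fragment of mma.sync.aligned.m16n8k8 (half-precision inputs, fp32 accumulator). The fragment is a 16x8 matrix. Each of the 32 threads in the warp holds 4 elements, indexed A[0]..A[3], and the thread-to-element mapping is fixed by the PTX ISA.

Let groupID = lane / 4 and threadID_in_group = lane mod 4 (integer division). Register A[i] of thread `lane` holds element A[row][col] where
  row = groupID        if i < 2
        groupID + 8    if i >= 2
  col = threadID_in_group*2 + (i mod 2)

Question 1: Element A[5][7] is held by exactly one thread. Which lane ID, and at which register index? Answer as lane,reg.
r:5=>grp=5,rB=0  c:7=>tig=3,lo=1
L=5*4+3=23  i=0*2+1=1

23,1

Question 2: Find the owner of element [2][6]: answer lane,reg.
r=2⇒gr=2,Rb=0  c=6⇒th=3,odd=0
L=2*4+3=11  i=0*2+0=0

11,0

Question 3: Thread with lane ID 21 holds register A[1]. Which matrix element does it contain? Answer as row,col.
lane 21=>21/4=5, 21 mod 4=1
i=1  r:5+0=>5  c:2·1+1=>3

5,3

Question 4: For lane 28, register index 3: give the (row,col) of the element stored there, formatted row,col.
lane 28: g=7 (28/4), t=0 (28%4)
i=3: r=7+8=15, c=0*2+1=1

15,1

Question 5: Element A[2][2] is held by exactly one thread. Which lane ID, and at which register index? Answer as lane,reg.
9,0

r=2⇒gr=2,Rb=0  c=2⇒th=1,odd=0
L=2*4+1=9  i=0*2+0=0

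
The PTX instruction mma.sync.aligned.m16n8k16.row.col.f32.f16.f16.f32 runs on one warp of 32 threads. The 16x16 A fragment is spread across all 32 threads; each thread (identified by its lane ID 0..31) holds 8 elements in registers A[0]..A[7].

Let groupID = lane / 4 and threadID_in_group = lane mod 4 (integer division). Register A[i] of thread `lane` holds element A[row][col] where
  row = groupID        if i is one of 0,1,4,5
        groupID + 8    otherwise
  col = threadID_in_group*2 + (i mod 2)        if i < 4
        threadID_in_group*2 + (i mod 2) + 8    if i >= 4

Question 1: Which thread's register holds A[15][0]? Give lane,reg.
28,2

r:15=>grp=7,rB=1  c:0=>cB=0,tig=0,lo=0
L=7*4+0=28  i=0*4+1*2+0=2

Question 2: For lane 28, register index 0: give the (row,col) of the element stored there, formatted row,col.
7,0

L=28→G=28>>2=7, T=28&3=0
[0]→row 7+0=7  col 0·2+0+0=0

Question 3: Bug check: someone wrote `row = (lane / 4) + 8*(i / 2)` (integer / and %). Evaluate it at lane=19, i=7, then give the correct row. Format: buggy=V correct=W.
buggy=28 correct=12

`(lane / 4) + 8*(i / 2)`[19,7]→28
19: G=4,T=3
[7] (4+8,3*2+1+8) = (12,15)
row: 28 vs 12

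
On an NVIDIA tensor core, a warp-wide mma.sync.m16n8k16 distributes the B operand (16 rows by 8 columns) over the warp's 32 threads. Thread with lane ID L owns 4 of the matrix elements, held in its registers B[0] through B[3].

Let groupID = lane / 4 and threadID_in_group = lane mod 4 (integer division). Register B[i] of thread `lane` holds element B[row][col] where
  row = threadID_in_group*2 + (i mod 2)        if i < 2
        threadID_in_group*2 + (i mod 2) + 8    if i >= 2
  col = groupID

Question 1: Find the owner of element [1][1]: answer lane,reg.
c=1⇒gr=1  r=1⇒Rb=0,th=0,odd=1
L=1*4+0=4  i=0*2+1=1

4,1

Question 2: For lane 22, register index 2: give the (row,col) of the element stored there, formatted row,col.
12,5

L=22->g=22>>2=5, t=22&3=2
[2]->row 2·2+0+8=12  col g=5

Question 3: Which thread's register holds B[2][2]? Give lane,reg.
9,0

c=2→G=2  r=2→rhi=0,T=1,p=0
L=2*4+1=9  i=0*2+0=0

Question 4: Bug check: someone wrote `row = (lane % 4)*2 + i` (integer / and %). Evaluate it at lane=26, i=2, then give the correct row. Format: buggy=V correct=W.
buggy=6 correct=12

`(lane % 4)*2 + i`[26,2]->6
lane 26: gid=6 (26/4), tid=2 (26%4)
i=2: r=2*2+0+8=12, c=gid=6
row: 6 vs 12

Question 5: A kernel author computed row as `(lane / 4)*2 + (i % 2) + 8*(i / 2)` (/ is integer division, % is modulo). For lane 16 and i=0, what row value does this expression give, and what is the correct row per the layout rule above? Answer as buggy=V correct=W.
`(lane / 4)*2 + (i % 2) + 8*(i / 2)`[16,0]=>8
16: grp=4,tig=0
[0] (0*2+0+0,4) = (0,4)
row: 8 vs 0

buggy=8 correct=0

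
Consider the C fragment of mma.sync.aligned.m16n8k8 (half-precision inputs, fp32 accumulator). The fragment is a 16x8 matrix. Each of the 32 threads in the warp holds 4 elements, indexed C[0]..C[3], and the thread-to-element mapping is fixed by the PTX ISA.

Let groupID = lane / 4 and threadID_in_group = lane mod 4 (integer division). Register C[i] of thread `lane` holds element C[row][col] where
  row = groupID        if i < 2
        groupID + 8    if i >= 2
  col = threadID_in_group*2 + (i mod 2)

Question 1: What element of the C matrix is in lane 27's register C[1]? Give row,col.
6,7

lane 27: gr=6 (27/4), th=3 (27%4)
i=1: r=6+0=6, c=3*2+1=7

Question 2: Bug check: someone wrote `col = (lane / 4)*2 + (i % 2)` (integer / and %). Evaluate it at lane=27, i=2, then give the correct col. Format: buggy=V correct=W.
buggy=12 correct=6

`(lane / 4)*2 + (i % 2)`[27,2]→12
lane 27→27/4=6, 27 mod 4=3
i=2  r:6+8→14  c:2·3+0→6
col: 12 vs 6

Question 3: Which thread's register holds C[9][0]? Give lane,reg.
r:9=>grp=1,rB=1  c:0=>tig=0,lo=0
L=1*4+0=4  i=1*2+0=2

4,2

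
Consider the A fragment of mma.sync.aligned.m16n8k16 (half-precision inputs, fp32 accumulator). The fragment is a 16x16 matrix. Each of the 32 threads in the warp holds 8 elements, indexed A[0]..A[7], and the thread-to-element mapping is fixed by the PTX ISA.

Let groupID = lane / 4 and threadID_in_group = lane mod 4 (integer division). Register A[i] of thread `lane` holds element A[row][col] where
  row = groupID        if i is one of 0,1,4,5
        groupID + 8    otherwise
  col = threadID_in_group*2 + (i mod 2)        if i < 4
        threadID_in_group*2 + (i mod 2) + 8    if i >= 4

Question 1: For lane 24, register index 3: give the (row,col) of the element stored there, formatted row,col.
lane 24->24/4=6, 24 mod 4=0
i=3  r:6+8->14  c:2·0+1+0->1

14,1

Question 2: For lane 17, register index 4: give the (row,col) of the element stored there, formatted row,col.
4,10

L=17→G=17>>2=4, T=17&3=1
[4]→row 4+0=4  col 1·2+0+8=10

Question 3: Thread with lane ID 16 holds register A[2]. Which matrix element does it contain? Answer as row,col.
12,0

lane 16: g=4 (16/4), t=0 (16%4)
i=2: r=4+8=12, c=0*2+0+0=0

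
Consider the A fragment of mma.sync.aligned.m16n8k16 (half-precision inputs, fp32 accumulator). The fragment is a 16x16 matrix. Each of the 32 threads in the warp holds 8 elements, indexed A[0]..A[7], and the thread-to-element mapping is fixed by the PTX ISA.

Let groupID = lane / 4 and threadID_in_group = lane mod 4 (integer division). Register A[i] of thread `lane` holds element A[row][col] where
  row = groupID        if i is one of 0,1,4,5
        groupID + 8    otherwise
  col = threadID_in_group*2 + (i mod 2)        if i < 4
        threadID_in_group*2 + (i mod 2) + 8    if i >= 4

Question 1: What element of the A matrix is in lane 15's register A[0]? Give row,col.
15: gr=3,th=3
[0] (3+0,3*2+0+0) = (3,6)

3,6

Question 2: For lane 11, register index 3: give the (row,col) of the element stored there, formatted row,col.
lane 11->11/4=2, 11 mod 4=3
i=3  r:2+8->10  c:2·3+1+0->7

10,7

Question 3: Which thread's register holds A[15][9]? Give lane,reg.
28,7

r=15→G=7,rhi=1  c=9→chi=1,T=0,p=1
L=7*4+0=28  i=1*4+1*2+1=7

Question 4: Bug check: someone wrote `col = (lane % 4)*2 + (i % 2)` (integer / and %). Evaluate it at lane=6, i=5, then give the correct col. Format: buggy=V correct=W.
`(lane % 4)*2 + (i % 2)`[6,5]⇒5
lane 6⇒6/4=1, 6 mod 4=2
i=5  r:1+0⇒1  c:2·2+1+8⇒13
col: 5 vs 13

buggy=5 correct=13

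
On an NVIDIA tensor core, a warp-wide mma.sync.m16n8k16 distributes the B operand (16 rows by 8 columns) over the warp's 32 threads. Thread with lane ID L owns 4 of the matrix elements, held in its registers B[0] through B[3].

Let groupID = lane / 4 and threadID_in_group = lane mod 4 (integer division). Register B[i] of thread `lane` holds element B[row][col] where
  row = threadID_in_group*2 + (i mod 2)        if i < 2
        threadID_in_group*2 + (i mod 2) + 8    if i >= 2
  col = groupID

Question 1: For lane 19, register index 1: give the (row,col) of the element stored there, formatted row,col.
19: g=4,t=3
[1] (3*2+1+0,4) = (7,4)

7,4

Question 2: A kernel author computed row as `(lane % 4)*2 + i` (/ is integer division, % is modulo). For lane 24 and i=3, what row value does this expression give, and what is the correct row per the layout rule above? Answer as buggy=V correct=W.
buggy=3 correct=9

`(lane % 4)*2 + i`[24,3]⇒3
L=24⇒gr=24>>2=6, th=24&3=0
[3]⇒row 0·2+1+8=9  col gr=6
row: 3 vs 9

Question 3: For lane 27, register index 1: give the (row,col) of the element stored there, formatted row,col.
L=27->gid=27>>2=6, tid=27&3=3
[1]->row 3·2+1+0=7  col gid=6

7,6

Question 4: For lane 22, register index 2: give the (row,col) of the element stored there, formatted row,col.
22: gid=5,tid=2
[2] (2*2+0+8,5) = (12,5)

12,5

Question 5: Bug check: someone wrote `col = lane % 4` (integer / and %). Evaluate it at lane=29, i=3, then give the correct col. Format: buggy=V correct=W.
buggy=1 correct=7

`lane % 4`[29,3]→1
L=29→G=29>>2=7, T=29&3=1
[3]→row 1·2+1+8=11  col G=7
col: 1 vs 7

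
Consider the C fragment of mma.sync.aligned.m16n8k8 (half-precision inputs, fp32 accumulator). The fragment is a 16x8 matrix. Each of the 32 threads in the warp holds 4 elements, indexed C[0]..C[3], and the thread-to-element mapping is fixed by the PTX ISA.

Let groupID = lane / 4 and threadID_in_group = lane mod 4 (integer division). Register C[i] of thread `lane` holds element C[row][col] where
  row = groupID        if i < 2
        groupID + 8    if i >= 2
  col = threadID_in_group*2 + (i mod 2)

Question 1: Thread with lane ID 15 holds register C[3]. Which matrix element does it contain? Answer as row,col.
lane 15: G=3 (15/4), T=3 (15%4)
i=3: r=3+8=11, c=3*2+1=7

11,7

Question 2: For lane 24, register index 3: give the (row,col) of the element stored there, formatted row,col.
lane 24=>24/4=6, 24 mod 4=0
i=3  r:6+8=>14  c:2·0+1=>1

14,1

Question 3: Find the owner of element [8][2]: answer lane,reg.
r=8⇒gr=0,Rb=1  c=2⇒th=1,odd=0
L=0*4+1=1  i=1*2+0=2

1,2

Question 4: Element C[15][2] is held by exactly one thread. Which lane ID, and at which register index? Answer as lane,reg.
r:15=>grp=7,rB=1  c:2=>tig=1,lo=0
L=7*4+1=29  i=1*2+0=2

29,2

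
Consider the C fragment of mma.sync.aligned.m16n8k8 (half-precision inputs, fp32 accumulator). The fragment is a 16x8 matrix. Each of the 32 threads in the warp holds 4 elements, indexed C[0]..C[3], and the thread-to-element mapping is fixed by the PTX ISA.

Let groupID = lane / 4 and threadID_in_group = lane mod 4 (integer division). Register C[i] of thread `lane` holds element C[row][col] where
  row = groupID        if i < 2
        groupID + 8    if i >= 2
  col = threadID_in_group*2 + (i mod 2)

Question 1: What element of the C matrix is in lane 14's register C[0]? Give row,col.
3,4

lane 14: g=3 (14/4), t=2 (14%4)
i=0: r=3+0=3, c=2*2+0=4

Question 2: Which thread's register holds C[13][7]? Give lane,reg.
r=13->g=5,rb=1  c=7->t=3,b0=1
L=5*4+3=23  i=1*2+1=3

23,3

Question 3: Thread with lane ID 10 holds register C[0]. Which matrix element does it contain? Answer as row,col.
2,4

L=10→G=10>>2=2, T=10&3=2
[0]→row 2+0=2  col 2·2+0=4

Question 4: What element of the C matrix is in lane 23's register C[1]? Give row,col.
5,7

23: grp=5,tig=3
[1] (5+0,3*2+1) = (5,7)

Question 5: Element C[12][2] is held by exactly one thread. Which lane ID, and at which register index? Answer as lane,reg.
17,2

r=12->g=4,rb=1  c=2->t=1,b0=0
L=4*4+1=17  i=1*2+0=2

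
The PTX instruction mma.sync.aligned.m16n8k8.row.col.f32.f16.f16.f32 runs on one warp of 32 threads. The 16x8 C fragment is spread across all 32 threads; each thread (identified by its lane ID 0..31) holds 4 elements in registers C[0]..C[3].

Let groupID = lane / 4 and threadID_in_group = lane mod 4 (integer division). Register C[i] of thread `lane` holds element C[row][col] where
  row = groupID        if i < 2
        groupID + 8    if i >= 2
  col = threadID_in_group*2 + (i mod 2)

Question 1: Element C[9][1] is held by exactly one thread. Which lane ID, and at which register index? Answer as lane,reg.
4,3

r=9→G=1,rhi=1  c=1→T=0,p=1
L=1*4+0=4  i=1*2+1=3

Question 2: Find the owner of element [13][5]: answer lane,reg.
22,3

r=13->g=5,rb=1  c=5->t=2,b0=1
L=5*4+2=22  i=1*2+1=3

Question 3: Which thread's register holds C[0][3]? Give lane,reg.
1,1

r=0->g=0,rb=0  c=3->t=1,b0=1
L=0*4+1=1  i=0*2+1=1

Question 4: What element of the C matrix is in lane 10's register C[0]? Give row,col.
2,4

L=10⇒gr=10>>2=2, th=10&3=2
[0]⇒row 2+0=2  col 2·2+0=4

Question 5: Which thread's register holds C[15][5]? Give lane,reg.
30,3

r:15=>grp=7,rB=1  c:5=>tig=2,lo=1
L=7*4+2=30  i=1*2+1=3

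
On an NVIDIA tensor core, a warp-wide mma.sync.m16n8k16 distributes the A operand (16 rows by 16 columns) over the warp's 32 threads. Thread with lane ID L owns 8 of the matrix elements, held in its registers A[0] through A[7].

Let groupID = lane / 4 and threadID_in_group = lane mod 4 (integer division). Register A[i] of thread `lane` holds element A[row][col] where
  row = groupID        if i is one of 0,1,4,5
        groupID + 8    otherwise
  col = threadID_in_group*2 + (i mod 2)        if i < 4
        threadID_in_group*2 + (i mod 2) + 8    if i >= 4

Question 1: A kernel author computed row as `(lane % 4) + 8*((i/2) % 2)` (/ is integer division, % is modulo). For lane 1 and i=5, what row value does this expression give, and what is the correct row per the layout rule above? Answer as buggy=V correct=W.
buggy=1 correct=0

`(lane % 4) + 8*((i/2) % 2)`[1,5]=>1
L=1=>grp=1>>2=0, tig=1&3=1
[5]=>row 0+0=0  col 1·2+1+8=11
row: 1 vs 0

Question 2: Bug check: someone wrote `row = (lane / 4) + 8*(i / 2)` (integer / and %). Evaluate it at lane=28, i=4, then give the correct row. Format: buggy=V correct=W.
buggy=23 correct=7

`(lane / 4) + 8*(i / 2)`[28,4]->23
lane 28->28/4=7, 28 mod 4=0
i=4  r:7+0->7  c:2·0+0+8->8
row: 23 vs 7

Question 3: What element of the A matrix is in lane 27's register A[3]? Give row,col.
14,7

27: gid=6,tid=3
[3] (6+8,3*2+1+0) = (14,7)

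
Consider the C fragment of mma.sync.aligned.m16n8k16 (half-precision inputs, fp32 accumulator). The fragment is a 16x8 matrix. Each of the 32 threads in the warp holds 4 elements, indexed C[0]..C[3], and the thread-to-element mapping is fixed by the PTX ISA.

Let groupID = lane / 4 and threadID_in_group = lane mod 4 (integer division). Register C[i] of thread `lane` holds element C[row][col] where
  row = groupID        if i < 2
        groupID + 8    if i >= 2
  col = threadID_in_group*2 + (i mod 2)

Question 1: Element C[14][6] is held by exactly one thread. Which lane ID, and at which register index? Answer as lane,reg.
27,2

r:14=>grp=6,rB=1  c:6=>tig=3,lo=0
L=6*4+3=27  i=1*2+0=2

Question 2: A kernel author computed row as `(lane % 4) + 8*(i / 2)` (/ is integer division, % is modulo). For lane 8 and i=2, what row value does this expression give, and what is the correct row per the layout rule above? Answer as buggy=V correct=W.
`(lane % 4) + 8*(i / 2)`[8,2]→8
8: G=2,T=0
[2] (2+8,0*2+0) = (10,0)
row: 8 vs 10

buggy=8 correct=10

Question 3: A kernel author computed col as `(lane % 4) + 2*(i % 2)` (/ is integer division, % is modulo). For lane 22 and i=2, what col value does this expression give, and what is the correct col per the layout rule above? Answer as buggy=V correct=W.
`(lane % 4) + 2*(i % 2)`[22,2]⇒2
L=22⇒gr=22>>2=5, th=22&3=2
[2]⇒row 5+8=13  col 2·2+0=4
col: 2 vs 4

buggy=2 correct=4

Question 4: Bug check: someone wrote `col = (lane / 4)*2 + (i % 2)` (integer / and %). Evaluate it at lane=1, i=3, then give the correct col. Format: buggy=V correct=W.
`(lane / 4)*2 + (i % 2)`[1,3]->1
lane 1->1/4=0, 1 mod 4=1
i=3  r:0+8->8  c:2·1+1->3
col: 1 vs 3

buggy=1 correct=3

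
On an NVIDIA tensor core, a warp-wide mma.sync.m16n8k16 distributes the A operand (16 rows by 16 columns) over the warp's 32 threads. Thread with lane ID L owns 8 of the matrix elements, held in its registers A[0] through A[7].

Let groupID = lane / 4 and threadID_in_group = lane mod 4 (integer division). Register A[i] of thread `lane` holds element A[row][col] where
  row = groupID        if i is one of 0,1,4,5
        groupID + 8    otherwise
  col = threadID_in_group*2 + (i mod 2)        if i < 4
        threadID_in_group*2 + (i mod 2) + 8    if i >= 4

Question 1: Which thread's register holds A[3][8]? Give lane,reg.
12,4

r:3=>grp=3,rB=0  c:8=>cB=1,tig=0,lo=0
L=3*4+0=12  i=1*4+0*2+0=4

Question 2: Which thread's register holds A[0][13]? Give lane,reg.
2,5

r=0⇒gr=0,Rb=0  c=13⇒Cb=1,th=2,odd=1
L=0*4+2=2  i=1*4+0*2+1=5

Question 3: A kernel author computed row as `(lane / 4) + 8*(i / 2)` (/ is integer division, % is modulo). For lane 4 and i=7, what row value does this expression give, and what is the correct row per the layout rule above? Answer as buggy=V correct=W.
`(lane / 4) + 8*(i / 2)`[4,7]->25
lane 4: g=1 (4/4), t=0 (4%4)
i=7: r=1+8=9, c=0*2+1+8=9
row: 25 vs 9

buggy=25 correct=9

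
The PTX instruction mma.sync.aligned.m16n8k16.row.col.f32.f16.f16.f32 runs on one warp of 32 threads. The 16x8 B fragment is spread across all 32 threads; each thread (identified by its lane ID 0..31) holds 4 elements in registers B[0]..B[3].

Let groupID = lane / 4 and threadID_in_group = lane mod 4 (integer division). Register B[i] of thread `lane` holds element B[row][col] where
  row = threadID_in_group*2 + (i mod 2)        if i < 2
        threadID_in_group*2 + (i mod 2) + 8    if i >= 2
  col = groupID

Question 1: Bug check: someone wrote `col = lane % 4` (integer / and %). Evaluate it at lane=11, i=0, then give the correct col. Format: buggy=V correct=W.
`lane % 4`[11,0]→3
11: G=2,T=3
[0] (3*2+0+0,2) = (6,2)
col: 3 vs 2

buggy=3 correct=2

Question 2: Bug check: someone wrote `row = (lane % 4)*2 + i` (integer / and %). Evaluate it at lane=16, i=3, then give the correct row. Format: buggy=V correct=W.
`(lane % 4)*2 + i`[16,3]→3
L=16→G=16>>2=4, T=16&3=0
[3]→row 0·2+1+8=9  col G=4
row: 3 vs 9

buggy=3 correct=9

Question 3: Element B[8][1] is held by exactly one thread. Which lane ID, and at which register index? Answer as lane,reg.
c=1→G=1  r=8→rhi=1,T=0,p=0
L=1*4+0=4  i=1*2+0=2

4,2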